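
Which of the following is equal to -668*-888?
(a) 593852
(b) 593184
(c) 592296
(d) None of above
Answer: b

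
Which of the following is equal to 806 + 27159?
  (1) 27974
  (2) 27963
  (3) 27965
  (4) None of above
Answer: 3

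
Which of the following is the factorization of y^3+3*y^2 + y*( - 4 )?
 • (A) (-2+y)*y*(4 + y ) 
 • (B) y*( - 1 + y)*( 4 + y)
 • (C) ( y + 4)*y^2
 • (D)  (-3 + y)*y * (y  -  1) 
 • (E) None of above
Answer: B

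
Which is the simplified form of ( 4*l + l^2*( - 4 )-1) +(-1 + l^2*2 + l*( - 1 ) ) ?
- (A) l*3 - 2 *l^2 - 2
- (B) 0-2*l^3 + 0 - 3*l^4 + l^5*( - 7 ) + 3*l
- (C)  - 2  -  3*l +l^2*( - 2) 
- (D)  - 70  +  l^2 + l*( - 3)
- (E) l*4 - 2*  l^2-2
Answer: A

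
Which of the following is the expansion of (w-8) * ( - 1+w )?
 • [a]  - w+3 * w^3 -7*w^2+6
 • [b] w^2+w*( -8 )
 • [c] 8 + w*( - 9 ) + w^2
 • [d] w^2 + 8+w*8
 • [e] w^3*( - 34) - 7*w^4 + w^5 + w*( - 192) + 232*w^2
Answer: c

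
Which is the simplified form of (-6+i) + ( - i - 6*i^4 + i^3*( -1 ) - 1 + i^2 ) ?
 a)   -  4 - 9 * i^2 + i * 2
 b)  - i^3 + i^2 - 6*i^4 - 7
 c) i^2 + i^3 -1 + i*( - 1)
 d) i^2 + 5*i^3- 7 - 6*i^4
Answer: b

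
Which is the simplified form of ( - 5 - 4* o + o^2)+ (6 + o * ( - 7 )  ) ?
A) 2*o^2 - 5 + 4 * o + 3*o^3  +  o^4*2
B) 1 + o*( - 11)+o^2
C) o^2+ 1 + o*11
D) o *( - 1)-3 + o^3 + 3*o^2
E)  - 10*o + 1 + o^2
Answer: B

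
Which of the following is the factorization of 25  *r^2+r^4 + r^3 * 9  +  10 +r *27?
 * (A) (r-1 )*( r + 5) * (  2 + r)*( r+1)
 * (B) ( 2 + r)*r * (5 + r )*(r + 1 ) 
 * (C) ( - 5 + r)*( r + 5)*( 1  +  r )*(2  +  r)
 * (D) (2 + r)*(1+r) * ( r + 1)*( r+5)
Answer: D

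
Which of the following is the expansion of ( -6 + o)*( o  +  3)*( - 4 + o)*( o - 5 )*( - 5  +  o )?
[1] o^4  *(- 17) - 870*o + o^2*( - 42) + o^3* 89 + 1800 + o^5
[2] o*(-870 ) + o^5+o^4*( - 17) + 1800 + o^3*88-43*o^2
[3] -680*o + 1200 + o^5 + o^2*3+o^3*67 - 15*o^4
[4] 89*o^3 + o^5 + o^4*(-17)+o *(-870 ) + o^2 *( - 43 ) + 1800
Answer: 4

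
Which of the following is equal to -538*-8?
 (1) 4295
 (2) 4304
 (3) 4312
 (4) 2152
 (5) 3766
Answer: 2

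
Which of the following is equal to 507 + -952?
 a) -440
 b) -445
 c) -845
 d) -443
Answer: b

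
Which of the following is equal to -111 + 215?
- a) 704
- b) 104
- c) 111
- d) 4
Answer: b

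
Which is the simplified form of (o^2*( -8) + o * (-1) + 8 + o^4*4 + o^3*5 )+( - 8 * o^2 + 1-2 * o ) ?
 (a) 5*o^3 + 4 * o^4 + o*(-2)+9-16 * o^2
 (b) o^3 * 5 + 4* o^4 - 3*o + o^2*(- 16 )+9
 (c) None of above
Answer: b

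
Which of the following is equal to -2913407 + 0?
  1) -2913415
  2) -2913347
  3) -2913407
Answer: 3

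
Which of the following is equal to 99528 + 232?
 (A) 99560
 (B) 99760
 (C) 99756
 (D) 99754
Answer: B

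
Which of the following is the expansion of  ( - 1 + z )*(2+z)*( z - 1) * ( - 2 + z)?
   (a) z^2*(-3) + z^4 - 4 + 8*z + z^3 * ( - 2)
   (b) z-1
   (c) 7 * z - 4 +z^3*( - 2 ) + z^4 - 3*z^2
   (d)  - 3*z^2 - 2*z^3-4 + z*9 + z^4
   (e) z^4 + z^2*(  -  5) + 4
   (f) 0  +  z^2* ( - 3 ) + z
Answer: a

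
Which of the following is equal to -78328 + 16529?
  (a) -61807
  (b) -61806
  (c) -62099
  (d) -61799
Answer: d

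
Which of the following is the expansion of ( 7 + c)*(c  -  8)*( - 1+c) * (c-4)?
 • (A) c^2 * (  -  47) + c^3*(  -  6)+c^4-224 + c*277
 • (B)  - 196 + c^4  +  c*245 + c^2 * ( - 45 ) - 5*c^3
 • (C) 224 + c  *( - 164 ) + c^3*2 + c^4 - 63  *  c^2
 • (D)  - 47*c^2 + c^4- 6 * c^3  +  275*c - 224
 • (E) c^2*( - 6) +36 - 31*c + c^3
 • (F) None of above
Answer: F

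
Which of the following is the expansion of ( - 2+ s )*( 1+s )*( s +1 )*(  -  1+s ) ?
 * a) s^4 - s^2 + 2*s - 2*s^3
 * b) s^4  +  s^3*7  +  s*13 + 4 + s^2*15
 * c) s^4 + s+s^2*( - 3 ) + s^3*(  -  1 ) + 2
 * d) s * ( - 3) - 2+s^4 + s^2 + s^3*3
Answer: c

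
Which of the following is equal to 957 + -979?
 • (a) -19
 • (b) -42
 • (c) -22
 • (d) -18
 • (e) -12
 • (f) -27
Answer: c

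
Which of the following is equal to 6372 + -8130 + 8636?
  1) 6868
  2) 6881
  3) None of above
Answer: 3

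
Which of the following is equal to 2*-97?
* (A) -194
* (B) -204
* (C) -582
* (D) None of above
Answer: A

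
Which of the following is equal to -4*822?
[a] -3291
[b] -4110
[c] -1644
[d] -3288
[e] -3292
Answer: d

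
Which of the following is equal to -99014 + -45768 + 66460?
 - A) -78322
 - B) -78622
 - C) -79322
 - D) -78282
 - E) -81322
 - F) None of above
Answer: A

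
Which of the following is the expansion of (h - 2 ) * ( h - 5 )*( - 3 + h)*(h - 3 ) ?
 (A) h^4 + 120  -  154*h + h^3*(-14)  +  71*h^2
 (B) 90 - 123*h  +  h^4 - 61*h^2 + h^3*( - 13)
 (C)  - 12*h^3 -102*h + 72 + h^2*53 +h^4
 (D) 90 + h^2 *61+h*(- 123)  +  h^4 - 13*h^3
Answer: D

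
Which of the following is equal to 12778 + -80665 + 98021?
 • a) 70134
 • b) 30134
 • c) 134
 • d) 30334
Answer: b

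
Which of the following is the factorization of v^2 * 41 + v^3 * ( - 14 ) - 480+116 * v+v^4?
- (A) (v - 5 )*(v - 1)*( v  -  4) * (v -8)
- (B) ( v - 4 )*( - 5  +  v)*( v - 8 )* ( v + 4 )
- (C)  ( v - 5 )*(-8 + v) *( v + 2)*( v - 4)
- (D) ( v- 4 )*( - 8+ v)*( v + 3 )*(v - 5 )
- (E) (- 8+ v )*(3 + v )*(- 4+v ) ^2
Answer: D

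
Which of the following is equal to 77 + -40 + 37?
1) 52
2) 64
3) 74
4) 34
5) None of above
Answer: 3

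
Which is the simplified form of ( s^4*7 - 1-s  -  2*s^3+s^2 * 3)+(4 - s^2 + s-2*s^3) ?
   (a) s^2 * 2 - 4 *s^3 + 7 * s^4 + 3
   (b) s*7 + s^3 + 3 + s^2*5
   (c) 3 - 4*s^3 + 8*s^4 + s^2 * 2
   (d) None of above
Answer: a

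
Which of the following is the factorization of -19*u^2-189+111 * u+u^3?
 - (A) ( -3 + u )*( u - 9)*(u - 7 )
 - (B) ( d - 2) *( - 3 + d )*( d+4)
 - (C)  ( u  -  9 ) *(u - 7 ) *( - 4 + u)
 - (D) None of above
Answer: A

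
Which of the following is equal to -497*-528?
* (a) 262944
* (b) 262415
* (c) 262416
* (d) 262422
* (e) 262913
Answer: c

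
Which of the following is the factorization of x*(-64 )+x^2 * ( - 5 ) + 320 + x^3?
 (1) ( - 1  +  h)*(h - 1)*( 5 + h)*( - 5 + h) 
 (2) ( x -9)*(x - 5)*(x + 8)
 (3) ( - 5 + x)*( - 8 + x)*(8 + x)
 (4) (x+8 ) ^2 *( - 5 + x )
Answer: 3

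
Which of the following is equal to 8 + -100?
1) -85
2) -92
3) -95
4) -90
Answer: 2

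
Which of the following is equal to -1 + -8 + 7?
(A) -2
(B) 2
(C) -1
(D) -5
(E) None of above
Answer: A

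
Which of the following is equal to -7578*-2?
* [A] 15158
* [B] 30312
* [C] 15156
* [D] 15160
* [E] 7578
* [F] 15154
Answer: C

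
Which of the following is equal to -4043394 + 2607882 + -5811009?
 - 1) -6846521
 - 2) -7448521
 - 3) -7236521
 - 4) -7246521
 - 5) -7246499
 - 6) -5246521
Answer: 4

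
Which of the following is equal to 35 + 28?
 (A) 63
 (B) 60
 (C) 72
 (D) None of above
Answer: A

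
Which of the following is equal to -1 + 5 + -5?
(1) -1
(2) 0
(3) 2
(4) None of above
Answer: 1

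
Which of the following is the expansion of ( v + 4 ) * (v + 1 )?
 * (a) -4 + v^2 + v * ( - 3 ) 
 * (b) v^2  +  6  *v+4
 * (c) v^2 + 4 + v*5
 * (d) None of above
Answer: c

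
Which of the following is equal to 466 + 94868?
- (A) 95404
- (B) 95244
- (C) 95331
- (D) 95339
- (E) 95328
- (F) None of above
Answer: F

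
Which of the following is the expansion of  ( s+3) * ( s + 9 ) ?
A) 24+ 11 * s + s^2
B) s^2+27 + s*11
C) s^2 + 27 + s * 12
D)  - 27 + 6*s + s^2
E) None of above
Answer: C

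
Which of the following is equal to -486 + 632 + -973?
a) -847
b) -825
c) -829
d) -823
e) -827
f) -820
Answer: e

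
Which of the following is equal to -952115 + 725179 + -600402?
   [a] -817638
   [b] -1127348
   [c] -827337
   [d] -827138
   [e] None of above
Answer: e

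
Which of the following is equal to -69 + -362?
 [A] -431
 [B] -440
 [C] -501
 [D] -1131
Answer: A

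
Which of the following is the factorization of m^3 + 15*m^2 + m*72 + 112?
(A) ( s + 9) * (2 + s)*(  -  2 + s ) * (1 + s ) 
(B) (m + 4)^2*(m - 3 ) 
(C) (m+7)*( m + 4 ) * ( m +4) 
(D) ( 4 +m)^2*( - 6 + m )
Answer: C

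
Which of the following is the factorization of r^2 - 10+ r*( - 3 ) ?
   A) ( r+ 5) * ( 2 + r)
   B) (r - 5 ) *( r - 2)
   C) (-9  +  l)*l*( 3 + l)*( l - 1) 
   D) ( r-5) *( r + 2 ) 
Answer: D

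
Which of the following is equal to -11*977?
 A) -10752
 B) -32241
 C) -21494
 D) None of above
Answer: D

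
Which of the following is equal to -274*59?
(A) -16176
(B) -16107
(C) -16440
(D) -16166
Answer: D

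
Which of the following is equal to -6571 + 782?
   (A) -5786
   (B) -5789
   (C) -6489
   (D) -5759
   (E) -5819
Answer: B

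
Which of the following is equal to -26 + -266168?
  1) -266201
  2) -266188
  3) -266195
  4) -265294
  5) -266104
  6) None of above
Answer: 6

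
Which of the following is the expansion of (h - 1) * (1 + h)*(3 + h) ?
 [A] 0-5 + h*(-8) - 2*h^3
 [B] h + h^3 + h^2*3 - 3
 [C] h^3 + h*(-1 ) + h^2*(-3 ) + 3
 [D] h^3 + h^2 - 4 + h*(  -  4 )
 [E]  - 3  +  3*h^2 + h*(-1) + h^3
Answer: E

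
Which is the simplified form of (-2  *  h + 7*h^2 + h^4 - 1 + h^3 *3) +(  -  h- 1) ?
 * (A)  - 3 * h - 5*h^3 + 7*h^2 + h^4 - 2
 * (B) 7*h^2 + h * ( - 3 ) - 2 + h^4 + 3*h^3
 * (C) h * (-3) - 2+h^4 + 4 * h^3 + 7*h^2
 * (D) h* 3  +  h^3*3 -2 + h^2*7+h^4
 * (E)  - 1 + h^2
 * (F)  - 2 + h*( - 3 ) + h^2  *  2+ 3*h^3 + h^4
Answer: B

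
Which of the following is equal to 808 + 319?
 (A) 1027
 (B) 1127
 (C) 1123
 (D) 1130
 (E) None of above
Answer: B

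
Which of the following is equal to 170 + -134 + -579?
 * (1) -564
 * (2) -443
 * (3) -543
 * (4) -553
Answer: 3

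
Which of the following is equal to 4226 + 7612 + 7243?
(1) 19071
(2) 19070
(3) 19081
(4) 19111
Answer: 3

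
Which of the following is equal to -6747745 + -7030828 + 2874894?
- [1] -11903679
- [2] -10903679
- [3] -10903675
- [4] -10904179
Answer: 2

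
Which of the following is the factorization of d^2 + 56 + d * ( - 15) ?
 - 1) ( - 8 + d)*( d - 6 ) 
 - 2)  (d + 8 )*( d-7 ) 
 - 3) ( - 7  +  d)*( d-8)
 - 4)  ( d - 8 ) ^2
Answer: 3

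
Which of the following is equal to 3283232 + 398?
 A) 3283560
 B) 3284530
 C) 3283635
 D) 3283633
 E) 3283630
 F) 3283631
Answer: E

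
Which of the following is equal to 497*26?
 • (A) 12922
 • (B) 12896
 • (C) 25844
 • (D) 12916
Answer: A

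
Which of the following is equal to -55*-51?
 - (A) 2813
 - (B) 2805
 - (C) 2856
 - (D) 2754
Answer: B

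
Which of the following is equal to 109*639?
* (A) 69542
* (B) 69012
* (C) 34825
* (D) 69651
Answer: D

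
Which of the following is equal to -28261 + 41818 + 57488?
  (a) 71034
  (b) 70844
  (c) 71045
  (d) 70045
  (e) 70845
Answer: c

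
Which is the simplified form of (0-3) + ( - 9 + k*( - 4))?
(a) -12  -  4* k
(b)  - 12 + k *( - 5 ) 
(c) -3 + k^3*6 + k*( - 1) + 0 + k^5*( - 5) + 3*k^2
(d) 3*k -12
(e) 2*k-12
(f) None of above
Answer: a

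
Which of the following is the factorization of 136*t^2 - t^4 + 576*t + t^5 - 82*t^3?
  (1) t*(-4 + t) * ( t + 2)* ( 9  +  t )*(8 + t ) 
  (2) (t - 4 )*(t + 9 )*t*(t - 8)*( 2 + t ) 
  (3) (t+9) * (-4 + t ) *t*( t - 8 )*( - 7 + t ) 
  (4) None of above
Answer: 2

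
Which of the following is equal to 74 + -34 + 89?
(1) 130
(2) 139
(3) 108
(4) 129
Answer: 4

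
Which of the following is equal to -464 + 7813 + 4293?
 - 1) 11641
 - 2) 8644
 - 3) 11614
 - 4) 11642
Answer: 4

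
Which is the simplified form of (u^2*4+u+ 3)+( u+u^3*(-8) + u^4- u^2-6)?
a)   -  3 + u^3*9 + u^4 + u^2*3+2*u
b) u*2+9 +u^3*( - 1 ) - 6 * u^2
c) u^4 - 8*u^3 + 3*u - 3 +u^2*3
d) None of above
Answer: d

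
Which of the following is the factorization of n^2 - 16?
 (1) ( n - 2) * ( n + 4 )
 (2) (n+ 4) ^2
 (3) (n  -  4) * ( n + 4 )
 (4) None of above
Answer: 3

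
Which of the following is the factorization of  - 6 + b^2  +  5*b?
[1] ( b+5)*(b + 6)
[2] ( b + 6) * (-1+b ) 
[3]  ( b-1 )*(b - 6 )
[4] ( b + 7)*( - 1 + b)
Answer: 2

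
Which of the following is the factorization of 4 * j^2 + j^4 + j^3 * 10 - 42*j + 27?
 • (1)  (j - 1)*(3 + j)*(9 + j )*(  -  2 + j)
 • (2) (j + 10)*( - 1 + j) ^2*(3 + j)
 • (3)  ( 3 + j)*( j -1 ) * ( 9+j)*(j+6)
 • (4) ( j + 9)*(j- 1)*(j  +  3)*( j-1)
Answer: 4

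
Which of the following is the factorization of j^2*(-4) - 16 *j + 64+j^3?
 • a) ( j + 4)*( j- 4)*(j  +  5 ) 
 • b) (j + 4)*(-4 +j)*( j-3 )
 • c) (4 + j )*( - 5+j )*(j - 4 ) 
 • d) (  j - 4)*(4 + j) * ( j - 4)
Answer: d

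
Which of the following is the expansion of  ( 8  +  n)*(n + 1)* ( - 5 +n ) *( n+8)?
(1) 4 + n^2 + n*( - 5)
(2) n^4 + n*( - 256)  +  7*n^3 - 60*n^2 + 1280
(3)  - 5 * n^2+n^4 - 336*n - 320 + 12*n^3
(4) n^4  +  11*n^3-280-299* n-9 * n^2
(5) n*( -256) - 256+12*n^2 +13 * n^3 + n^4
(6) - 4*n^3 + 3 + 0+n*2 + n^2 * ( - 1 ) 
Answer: 3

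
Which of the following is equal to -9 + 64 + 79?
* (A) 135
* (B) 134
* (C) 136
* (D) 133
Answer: B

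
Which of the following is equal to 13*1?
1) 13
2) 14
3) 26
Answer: 1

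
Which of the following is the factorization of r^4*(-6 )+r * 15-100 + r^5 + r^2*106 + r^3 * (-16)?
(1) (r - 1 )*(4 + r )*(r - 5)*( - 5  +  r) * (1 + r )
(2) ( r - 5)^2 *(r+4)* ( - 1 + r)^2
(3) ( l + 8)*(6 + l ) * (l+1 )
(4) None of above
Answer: 1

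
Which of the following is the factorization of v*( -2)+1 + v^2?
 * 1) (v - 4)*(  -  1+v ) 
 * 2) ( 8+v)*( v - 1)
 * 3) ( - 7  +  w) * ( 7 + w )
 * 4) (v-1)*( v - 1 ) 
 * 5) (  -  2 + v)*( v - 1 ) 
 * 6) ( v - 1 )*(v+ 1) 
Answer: 4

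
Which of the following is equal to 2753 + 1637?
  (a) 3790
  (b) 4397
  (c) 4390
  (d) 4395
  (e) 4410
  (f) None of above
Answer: c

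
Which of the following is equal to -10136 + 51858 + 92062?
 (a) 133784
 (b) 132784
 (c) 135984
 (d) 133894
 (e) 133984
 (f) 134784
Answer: a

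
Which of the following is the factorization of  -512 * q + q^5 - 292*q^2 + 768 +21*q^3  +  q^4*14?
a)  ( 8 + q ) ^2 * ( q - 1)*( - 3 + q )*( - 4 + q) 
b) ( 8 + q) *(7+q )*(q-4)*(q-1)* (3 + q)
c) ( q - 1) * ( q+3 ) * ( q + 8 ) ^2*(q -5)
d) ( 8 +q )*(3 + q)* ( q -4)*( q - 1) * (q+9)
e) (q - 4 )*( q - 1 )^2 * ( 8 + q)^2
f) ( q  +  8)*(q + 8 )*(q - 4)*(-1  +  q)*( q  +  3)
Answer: f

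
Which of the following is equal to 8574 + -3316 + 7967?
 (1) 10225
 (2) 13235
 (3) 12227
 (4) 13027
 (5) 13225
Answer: 5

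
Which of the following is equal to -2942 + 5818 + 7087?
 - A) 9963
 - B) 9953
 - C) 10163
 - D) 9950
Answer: A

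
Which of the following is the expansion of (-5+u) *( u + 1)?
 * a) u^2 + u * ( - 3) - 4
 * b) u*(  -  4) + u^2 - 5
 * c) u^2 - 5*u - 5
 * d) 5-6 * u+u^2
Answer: b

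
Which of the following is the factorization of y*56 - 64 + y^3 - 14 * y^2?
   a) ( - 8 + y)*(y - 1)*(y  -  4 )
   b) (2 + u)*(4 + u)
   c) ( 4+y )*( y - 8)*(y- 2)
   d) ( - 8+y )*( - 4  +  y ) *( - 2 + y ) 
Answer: d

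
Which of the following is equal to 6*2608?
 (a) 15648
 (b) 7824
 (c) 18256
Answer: a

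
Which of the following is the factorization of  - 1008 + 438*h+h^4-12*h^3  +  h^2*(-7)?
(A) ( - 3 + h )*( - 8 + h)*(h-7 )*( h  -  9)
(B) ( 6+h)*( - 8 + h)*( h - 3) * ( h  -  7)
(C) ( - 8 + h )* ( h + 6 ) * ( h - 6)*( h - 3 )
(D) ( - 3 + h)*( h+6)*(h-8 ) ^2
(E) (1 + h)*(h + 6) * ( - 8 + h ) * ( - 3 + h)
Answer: B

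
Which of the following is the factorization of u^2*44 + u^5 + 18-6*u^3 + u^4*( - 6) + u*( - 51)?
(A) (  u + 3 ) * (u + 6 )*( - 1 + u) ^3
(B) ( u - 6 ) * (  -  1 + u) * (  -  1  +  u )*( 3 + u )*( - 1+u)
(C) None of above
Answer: B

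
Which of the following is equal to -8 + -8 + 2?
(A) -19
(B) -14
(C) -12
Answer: B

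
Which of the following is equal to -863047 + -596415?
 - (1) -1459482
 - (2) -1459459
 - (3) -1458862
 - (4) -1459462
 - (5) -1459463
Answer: 4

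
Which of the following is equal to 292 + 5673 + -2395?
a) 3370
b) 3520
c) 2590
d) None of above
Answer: d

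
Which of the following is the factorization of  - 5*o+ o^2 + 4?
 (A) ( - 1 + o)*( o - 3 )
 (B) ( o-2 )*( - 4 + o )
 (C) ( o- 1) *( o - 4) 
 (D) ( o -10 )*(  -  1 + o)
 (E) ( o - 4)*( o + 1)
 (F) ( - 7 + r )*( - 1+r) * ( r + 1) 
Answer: C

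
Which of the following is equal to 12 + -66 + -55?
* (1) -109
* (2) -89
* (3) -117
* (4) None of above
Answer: 1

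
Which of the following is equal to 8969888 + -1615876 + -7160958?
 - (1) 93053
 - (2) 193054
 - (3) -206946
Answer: 2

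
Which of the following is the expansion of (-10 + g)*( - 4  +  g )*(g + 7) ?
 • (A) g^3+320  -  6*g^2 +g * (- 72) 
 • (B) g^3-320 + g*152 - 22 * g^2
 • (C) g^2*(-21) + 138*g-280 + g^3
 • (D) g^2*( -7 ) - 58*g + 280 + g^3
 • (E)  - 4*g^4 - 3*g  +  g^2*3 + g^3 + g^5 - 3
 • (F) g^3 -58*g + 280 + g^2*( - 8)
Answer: D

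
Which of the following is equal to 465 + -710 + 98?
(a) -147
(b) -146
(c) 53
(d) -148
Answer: a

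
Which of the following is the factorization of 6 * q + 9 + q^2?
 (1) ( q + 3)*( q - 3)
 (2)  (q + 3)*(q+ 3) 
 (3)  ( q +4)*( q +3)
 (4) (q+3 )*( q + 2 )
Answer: 2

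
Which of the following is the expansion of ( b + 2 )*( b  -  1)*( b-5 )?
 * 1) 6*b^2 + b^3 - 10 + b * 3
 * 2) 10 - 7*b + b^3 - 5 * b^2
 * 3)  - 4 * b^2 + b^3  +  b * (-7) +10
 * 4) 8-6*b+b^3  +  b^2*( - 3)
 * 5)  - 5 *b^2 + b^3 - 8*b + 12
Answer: 3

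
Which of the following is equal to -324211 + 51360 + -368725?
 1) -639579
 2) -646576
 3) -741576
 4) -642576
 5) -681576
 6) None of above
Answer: 6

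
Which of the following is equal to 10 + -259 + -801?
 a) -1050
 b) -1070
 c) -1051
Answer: a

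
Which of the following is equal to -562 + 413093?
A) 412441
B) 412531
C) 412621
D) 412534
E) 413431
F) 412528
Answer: B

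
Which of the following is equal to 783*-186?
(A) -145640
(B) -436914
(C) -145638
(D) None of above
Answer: C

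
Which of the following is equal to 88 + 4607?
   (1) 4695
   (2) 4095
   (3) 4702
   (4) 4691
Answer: 1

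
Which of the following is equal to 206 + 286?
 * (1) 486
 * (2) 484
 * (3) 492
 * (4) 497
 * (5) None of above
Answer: 3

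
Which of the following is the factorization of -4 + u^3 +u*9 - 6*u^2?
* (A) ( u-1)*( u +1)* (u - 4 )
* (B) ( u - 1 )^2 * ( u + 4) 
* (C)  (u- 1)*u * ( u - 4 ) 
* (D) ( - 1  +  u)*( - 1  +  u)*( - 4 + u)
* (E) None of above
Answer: D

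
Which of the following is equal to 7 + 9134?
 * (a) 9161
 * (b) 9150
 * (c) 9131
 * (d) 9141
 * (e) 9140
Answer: d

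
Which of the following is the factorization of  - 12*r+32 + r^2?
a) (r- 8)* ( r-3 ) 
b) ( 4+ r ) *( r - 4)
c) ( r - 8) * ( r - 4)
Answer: c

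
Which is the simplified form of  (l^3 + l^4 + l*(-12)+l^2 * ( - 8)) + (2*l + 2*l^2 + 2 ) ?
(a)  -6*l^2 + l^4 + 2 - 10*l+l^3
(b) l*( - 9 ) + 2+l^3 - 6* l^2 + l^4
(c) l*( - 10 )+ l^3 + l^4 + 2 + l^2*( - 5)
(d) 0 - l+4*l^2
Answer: a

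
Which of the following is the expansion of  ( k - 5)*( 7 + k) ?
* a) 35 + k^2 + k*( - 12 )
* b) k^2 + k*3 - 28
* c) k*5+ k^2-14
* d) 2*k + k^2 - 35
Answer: d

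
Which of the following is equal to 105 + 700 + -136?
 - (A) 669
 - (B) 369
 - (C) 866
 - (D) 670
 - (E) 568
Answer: A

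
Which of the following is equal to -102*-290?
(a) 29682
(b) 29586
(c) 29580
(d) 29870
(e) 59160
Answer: c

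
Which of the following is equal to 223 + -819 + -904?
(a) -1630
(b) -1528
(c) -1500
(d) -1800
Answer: c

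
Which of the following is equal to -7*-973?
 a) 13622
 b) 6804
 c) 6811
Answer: c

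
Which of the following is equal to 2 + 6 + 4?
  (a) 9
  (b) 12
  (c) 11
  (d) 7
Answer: b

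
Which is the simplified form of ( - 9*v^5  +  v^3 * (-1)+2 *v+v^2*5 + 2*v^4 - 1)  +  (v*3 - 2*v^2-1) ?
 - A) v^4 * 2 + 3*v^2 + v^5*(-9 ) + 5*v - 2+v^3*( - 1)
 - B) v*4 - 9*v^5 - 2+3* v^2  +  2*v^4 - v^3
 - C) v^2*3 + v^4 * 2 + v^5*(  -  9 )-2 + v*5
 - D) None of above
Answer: A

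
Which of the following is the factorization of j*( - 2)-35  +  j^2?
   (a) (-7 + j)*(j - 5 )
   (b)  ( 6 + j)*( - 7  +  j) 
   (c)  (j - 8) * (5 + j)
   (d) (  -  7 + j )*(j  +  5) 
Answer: d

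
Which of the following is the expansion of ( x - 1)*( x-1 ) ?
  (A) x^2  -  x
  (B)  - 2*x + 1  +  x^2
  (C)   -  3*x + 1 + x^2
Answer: B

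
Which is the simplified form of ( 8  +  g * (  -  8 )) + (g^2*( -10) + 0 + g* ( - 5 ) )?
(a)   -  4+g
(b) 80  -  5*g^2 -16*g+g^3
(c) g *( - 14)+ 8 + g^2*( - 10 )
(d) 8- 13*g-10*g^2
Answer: d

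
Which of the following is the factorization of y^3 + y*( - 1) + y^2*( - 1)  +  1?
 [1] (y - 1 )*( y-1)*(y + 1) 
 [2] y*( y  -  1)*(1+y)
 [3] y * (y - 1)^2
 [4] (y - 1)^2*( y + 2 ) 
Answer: 1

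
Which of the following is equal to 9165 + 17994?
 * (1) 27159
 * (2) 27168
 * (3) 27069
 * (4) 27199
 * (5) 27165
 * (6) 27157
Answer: 1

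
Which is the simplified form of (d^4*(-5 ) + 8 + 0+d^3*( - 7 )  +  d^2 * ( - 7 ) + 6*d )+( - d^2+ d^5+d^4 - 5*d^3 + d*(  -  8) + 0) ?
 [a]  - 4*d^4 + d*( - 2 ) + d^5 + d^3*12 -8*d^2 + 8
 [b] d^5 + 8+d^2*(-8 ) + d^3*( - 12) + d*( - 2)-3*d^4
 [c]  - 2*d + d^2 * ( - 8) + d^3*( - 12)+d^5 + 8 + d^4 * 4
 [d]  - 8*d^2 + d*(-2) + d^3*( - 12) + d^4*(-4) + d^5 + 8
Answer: d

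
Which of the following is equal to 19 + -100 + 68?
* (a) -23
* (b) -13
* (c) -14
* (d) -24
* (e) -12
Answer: b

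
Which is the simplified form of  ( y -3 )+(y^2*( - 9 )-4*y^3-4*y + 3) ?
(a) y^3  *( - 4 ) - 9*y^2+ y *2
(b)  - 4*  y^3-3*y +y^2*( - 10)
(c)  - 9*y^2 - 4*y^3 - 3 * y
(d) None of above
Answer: c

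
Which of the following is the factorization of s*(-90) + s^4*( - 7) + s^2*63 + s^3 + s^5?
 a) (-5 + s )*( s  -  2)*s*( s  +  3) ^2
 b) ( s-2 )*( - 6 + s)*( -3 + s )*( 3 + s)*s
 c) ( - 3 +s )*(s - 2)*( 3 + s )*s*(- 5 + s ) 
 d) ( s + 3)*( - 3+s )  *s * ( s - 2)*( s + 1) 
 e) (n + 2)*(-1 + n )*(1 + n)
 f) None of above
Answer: c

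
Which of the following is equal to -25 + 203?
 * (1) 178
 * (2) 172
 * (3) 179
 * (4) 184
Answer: 1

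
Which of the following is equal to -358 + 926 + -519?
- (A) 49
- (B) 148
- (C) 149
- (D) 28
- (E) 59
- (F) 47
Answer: A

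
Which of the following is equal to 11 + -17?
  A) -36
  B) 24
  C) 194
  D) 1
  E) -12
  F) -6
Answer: F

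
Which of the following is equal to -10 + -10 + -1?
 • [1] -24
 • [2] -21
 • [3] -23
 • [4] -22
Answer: 2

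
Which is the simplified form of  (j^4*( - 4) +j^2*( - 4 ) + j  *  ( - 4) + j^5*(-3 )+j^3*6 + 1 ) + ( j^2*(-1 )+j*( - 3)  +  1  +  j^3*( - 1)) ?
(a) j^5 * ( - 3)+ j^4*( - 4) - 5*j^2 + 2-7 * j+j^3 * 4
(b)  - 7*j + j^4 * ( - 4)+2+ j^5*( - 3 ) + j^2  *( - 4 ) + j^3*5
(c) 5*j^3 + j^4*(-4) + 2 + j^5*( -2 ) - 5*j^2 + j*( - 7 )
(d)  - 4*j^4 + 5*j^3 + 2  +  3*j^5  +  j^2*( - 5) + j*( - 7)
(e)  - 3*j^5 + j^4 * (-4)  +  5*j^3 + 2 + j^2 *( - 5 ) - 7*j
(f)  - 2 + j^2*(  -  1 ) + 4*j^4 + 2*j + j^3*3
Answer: e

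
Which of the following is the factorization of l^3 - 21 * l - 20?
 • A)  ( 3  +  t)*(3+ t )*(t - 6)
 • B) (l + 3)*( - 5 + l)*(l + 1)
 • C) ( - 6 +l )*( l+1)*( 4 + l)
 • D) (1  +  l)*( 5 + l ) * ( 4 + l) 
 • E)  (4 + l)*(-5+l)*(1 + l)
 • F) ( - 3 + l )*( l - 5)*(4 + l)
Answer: E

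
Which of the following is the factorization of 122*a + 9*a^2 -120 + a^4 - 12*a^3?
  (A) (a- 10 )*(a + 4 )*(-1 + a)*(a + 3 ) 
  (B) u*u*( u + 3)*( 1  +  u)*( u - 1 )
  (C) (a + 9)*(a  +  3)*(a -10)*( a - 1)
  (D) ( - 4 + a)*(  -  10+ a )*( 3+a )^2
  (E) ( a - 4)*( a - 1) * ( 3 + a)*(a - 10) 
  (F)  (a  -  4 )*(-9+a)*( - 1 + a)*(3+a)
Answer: E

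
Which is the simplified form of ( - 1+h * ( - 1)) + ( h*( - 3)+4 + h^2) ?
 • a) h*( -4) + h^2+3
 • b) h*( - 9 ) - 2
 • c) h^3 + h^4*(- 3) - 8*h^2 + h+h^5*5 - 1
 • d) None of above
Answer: a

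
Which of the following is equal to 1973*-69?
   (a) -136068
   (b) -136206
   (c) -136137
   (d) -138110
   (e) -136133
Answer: c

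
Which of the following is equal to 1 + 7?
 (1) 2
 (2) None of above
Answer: 2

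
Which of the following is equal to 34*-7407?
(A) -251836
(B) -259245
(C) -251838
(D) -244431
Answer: C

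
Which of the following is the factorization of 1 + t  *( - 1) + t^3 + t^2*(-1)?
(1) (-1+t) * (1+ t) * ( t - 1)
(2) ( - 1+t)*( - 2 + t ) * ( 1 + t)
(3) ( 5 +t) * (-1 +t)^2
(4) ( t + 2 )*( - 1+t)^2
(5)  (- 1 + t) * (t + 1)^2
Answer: 1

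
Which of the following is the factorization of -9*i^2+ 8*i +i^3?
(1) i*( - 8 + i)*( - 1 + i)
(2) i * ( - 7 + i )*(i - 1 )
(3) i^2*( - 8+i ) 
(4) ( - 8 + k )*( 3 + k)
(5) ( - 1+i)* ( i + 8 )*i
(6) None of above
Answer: 1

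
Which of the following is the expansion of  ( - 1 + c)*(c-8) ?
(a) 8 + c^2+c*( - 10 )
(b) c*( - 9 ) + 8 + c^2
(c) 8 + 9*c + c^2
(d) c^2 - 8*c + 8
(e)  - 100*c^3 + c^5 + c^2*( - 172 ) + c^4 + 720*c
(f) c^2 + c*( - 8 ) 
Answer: b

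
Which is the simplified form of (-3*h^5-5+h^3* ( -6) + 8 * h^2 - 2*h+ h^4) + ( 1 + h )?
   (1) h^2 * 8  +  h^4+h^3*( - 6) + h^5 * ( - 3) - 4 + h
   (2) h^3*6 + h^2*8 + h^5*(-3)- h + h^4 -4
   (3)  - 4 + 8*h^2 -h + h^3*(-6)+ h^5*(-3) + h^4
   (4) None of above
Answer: 3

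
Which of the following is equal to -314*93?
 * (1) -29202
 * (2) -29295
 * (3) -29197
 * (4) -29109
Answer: 1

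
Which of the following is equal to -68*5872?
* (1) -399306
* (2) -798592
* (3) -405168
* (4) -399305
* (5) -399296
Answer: 5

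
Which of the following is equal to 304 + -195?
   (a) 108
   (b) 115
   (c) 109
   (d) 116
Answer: c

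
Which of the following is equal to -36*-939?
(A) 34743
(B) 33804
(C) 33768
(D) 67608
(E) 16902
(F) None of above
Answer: B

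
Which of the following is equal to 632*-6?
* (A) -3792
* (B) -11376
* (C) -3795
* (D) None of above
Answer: A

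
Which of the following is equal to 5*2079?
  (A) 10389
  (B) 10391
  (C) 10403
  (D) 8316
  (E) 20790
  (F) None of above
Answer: F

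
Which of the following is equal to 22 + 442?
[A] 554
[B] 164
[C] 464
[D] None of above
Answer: C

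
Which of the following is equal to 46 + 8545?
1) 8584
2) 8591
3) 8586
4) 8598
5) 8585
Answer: 2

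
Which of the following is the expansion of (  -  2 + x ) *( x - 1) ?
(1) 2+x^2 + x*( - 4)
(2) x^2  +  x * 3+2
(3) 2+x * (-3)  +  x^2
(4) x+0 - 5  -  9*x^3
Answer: 3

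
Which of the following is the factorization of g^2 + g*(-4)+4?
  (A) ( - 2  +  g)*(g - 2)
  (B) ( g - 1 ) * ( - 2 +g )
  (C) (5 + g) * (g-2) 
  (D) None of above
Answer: A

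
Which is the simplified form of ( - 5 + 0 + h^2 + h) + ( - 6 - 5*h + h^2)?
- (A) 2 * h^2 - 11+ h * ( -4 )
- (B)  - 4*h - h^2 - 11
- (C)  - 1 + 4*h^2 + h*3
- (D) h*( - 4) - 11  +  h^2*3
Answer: A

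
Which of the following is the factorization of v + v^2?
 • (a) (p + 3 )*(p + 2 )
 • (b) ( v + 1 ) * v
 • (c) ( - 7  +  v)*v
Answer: b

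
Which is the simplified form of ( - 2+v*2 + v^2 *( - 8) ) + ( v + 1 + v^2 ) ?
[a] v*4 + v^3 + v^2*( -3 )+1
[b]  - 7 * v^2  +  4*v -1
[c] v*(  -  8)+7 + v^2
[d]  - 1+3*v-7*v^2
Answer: d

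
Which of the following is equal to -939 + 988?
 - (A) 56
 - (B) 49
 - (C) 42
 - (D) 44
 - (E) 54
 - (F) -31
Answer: B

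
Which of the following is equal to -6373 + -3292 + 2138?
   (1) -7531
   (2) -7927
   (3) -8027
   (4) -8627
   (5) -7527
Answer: 5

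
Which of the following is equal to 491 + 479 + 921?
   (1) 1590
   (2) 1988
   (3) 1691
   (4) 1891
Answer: 4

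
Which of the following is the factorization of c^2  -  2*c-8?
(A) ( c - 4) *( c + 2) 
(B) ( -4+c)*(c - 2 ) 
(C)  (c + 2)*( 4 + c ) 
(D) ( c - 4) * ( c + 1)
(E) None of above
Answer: A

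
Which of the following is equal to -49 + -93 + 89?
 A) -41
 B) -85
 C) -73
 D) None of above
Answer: D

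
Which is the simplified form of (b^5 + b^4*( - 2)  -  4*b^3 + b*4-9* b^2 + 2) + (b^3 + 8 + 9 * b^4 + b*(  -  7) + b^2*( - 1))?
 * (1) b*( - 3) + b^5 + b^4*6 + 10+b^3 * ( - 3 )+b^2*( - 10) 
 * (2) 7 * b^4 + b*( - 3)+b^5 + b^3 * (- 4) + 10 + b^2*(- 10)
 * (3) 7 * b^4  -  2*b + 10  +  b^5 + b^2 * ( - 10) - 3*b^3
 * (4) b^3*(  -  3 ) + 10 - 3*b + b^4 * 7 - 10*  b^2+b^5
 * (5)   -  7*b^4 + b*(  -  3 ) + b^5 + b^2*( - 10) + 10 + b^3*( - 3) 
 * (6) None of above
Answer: 4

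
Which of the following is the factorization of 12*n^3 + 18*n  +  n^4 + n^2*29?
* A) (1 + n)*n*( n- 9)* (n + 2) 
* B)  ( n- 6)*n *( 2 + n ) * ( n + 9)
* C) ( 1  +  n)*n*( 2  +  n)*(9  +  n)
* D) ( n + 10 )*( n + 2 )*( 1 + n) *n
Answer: C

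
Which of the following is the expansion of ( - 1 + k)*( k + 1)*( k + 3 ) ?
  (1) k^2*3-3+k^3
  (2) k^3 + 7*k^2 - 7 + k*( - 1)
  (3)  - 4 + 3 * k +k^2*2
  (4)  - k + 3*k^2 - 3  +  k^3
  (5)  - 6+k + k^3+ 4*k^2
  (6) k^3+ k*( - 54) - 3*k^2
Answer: 4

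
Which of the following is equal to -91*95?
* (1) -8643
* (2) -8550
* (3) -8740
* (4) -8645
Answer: 4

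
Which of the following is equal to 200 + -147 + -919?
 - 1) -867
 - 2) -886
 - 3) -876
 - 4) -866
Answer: 4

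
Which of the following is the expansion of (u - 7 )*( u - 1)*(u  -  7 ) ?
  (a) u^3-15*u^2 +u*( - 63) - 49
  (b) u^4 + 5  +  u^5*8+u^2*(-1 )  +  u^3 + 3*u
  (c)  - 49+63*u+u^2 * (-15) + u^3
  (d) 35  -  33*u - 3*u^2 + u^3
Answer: c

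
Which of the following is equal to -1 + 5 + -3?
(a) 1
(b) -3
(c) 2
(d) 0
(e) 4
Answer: a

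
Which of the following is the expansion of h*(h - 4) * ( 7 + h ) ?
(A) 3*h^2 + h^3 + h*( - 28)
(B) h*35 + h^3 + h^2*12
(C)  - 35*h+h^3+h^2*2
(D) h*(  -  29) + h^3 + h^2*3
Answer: A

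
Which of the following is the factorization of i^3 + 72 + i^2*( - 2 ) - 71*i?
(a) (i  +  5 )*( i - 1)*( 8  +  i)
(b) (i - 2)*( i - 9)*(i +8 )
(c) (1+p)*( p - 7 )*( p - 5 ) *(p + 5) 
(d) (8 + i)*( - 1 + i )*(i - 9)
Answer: d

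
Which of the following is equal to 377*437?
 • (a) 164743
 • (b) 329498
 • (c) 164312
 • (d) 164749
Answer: d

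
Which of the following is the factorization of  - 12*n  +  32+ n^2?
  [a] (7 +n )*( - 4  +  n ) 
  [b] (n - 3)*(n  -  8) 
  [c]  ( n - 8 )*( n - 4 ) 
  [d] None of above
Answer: c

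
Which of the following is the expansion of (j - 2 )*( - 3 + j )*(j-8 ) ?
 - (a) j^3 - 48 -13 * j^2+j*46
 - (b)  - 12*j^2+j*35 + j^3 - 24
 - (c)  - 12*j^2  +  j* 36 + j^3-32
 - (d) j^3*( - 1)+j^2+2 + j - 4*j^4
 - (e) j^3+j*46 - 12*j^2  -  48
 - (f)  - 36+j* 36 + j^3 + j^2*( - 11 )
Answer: a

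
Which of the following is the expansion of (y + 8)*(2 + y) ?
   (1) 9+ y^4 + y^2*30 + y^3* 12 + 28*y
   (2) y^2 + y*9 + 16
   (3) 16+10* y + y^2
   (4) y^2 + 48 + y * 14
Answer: 3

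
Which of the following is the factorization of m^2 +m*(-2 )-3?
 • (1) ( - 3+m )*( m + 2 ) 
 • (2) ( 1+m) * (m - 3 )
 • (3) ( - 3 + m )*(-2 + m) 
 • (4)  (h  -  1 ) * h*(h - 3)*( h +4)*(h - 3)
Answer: 2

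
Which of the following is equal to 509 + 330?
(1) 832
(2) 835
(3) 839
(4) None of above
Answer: 3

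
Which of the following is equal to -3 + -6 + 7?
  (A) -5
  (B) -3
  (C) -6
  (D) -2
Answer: D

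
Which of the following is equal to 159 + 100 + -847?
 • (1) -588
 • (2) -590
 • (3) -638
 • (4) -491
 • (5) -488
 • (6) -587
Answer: 1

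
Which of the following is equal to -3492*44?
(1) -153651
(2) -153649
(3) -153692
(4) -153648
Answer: 4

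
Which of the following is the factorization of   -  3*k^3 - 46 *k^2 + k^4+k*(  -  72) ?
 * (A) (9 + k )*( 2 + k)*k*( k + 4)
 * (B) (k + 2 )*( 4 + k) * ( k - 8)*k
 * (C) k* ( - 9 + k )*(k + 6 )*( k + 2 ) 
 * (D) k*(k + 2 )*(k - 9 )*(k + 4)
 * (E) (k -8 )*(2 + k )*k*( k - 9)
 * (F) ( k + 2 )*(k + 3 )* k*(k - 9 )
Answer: D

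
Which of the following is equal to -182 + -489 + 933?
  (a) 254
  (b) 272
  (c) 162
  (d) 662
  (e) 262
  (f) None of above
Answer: e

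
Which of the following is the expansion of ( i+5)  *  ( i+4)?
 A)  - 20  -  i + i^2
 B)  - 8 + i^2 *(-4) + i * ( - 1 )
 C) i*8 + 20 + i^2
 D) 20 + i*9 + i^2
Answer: D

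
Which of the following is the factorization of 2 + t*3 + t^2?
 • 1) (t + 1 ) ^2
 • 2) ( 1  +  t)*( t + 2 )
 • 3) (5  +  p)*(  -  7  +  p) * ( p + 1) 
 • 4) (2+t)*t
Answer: 2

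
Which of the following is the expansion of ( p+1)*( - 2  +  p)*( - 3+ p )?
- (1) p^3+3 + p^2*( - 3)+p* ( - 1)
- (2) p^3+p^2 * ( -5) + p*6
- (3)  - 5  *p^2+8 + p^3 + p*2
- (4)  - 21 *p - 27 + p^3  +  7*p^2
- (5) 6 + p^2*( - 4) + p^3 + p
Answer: 5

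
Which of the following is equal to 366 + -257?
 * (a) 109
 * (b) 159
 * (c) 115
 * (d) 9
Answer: a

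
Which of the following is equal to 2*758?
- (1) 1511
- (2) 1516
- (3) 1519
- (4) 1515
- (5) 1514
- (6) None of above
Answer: 2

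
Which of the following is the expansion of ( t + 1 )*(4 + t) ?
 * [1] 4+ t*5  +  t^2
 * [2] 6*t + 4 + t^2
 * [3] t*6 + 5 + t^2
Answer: 1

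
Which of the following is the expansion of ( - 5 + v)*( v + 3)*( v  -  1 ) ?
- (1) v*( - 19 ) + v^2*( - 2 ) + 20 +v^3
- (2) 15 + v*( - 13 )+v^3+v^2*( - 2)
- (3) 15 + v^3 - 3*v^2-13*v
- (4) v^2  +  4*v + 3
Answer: 3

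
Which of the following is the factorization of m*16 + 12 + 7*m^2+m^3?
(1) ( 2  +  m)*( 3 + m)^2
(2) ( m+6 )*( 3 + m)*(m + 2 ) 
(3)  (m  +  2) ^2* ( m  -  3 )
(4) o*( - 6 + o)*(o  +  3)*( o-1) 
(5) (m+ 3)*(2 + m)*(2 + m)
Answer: 5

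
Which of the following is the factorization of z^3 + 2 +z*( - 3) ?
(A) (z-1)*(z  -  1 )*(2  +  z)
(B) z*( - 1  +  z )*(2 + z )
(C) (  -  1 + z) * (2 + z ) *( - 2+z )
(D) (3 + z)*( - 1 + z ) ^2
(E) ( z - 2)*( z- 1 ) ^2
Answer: A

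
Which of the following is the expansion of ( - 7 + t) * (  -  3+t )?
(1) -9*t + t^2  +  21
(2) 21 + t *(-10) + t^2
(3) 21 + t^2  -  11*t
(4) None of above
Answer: 2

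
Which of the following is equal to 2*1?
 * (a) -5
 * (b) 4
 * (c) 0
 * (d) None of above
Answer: d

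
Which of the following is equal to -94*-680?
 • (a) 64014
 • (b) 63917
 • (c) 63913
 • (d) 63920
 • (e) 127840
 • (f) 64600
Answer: d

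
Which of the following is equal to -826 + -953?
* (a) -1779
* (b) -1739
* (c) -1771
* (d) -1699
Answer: a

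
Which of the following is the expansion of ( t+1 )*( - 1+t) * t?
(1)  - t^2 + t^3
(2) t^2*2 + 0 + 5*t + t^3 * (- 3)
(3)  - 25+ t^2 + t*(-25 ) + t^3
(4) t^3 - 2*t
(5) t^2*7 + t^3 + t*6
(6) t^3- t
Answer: 6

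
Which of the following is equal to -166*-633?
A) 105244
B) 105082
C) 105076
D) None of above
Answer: D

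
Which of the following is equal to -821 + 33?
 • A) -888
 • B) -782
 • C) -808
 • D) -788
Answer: D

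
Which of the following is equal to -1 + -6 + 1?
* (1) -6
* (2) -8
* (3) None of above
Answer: 1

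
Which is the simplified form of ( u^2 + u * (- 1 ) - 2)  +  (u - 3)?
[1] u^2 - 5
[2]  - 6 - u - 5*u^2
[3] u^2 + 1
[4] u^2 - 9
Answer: 1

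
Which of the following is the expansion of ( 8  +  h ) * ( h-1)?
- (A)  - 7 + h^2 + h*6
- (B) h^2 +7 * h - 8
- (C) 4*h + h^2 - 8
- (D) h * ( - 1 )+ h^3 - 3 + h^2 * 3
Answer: B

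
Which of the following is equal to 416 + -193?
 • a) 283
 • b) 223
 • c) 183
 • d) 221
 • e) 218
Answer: b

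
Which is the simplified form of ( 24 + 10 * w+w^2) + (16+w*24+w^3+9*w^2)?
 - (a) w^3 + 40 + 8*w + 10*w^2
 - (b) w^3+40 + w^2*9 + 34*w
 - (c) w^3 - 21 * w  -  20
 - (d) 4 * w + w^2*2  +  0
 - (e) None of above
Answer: e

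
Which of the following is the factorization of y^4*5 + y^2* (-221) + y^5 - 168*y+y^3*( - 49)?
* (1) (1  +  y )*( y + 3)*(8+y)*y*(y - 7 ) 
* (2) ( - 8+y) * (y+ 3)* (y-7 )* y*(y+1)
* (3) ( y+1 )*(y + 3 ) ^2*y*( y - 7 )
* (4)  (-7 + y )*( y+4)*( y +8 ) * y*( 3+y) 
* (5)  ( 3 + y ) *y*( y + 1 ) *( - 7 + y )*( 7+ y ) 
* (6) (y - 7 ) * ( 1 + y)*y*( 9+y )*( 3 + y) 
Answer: 1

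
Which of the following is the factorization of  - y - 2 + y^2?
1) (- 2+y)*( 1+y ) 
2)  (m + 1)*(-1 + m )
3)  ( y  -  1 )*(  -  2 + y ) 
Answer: 1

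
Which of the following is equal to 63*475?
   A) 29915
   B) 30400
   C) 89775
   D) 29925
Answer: D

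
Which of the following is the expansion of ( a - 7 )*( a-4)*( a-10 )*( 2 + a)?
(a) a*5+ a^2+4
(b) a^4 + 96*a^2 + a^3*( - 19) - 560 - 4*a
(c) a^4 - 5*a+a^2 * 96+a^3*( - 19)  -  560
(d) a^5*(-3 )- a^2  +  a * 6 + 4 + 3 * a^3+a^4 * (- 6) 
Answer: b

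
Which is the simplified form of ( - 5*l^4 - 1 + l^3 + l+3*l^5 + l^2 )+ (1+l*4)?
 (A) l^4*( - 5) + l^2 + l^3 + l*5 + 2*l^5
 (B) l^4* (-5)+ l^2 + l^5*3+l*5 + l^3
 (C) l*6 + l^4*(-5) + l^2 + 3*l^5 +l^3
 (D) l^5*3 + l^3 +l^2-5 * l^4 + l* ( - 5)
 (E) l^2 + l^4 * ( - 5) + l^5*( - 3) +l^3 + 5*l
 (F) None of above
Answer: B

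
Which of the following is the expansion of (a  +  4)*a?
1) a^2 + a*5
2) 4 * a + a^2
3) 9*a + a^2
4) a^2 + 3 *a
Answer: 2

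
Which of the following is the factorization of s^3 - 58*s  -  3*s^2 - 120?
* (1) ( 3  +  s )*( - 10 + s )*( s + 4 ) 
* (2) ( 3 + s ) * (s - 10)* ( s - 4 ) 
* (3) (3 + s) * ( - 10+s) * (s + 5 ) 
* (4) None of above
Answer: 1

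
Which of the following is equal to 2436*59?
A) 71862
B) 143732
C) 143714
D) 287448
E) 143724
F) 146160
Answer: E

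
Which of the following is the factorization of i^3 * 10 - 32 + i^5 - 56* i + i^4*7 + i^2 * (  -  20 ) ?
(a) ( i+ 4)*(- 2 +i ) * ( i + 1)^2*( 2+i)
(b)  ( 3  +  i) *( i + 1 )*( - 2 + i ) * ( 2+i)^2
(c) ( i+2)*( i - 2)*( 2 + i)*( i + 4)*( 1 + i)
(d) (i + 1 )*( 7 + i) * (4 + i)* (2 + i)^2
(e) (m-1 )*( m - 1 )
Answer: c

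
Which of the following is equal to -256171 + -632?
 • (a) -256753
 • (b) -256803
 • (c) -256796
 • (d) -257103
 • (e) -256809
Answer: b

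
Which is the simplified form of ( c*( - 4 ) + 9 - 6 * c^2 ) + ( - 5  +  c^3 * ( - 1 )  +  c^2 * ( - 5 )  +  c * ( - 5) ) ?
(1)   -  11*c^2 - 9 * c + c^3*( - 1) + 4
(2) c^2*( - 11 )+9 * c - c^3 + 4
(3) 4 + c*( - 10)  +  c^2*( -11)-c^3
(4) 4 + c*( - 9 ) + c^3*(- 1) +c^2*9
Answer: 1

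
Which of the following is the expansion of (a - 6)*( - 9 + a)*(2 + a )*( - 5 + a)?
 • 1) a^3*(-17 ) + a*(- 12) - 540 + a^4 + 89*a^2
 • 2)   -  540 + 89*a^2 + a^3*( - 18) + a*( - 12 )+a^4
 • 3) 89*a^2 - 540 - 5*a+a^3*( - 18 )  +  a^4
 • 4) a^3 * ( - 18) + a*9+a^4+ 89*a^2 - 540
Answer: 2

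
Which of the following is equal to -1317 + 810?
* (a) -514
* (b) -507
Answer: b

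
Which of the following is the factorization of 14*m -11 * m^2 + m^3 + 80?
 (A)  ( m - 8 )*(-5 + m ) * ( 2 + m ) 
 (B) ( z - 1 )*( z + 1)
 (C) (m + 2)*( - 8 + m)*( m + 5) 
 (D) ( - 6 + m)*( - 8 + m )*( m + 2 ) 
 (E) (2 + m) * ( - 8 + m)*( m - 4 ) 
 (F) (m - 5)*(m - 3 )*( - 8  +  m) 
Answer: A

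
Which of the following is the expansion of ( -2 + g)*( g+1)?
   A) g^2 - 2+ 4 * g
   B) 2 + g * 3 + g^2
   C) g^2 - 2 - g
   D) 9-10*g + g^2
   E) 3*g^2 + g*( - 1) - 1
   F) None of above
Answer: C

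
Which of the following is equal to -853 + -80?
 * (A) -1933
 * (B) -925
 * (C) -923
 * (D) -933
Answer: D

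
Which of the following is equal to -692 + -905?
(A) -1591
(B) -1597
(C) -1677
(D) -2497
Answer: B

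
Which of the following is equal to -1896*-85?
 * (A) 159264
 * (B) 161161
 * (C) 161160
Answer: C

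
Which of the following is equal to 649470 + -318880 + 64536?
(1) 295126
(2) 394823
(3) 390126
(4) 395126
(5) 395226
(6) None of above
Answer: 4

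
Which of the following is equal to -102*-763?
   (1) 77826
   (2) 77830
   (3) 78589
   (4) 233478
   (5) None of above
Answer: 1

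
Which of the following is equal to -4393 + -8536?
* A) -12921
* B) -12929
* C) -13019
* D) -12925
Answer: B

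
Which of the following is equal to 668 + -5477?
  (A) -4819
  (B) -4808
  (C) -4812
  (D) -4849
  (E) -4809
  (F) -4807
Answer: E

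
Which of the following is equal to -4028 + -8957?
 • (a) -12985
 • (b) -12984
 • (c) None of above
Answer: a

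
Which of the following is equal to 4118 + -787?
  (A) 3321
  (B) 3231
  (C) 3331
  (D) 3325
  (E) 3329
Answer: C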